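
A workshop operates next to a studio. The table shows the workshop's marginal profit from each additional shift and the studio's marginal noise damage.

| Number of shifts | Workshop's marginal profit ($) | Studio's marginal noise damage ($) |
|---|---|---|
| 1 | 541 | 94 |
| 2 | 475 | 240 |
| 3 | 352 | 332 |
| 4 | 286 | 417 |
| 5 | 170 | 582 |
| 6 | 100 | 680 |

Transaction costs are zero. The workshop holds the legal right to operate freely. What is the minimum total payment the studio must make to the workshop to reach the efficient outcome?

$556

Left alone the workshop would choose level 6 (marginal profit stays positive).
Efficient level: k* = 3 (marginal profit ≥ marginal noise damage through 3).
The studio must at least cover the workshop's forgone profit from cutting 6→3: 286 + 170 + 100 = 556.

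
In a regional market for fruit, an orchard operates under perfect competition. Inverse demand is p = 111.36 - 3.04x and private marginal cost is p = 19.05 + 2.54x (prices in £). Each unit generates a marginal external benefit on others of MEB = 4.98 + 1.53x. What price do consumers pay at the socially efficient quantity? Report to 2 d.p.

P = £38.33

Social marginal cost = private MC − MEB = 14.07 + 1.01x.
Set SMC = demand: 14.07 + 1.01x = 111.36 - 3.04x → x* = 24.0222.
Consumer price on the demand curve at x*: 111.36 − 3.04×24.0222 = 38.3325.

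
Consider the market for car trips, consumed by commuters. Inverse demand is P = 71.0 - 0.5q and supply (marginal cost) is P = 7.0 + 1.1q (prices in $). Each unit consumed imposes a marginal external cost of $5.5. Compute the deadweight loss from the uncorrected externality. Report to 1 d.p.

DWL = $9.5

Market equilibrium (private): 7.0 + 1.1q = 71.0 - 0.5q → q_m = 40.0000.
Social marginal benefit = demand − MEC = 65.5 - 0.5q.
Set SMB = MC: 65.5 - 0.5q = 7.0 + 1.1q → q* = 36.5625.
Height of the DWL triangle at q_m is MC(q_m) − SMB(q_m) = MEC(q_m) = 5.5000.
DWL = ½ × 3.4375 × 5.5000 = 9.4531.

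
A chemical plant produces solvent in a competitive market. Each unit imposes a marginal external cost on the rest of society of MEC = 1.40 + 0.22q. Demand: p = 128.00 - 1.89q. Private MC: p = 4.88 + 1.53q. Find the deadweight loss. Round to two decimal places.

Market equilibrium (private): 4.88 + 1.53q = 128.00 - 1.89q → q_m = 36.0000.
Social marginal cost = private MC + MEC = 6.28 + 1.75q.
Set SMC = demand: 6.28 + 1.75q = 128.00 - 1.89q → q* = 33.4396.
Height of the DWL triangle at q_m is SMC(q_m) − demand(q_m) = MEC(q_m) = 9.3200.
DWL = ½ × 2.5604 × 9.3200 = 11.9315.

DWL = 11.93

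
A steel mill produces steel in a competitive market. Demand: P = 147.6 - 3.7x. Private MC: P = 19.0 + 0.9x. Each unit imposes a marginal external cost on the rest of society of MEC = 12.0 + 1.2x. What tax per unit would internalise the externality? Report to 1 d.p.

Social marginal cost = private MC + MEC = 31.0 + 2.1x.
Set SMC = demand: 31.0 + 2.1x = 147.6 - 3.7x → x* = 20.1034.
The Pigouvian tax equals MEC at x*: 12.0 + 1.2×20.1034 = 36.1241.

tax = 36.1 per unit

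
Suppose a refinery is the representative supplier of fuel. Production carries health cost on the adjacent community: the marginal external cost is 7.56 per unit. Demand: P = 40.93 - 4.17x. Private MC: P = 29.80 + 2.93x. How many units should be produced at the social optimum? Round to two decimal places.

x* = 0.50

Social marginal cost = private MC + MEC = 37.36 + 2.93x.
Set SMC = demand: 37.36 + 2.93x = 40.93 - 4.17x → x* = 0.5028.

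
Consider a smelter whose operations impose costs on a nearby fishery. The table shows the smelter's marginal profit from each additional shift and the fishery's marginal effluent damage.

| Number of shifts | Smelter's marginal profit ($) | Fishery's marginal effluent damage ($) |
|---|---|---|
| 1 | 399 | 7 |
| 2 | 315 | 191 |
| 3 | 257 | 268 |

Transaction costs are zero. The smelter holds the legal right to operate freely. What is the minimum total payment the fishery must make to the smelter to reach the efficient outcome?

Left alone the smelter would choose level 3 (marginal profit stays positive).
Efficient level: k* = 2 (marginal profit ≥ marginal effluent damage through 2).
The fishery must at least cover the smelter's forgone profit from cutting 3→2: 257 = 257.

$257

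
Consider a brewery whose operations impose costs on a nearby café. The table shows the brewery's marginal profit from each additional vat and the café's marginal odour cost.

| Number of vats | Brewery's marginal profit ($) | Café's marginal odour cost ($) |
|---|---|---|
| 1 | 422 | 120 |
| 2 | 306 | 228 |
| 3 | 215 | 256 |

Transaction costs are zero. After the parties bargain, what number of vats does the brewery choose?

Bargaining reaches the level where marginal profit last exceeds marginal odour cost.
That holds through level 2 (306 ≥ 228) but not at 3 (215 < 256).

2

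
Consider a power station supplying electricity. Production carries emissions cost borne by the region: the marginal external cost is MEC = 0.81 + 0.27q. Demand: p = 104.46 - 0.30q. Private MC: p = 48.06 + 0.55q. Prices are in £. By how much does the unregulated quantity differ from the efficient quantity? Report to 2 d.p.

16.72 units

Market equilibrium (private): 48.06 + 0.55q = 104.46 - 0.30q → q_m = 66.3529.
Social marginal cost = private MC + MEC = 48.87 + 0.82q.
Set SMC = demand: 48.87 + 0.82q = 104.46 - 0.30q → q* = 49.6339.
Gap = |66.3529 − 49.6339| = 16.7190.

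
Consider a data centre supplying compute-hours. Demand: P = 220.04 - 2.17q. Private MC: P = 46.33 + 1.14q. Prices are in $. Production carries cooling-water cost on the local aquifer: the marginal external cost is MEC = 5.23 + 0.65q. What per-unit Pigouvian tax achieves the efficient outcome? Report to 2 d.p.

Social marginal cost = private MC + MEC = 51.56 + 1.79q.
Set SMC = demand: 51.56 + 1.79q = 220.04 - 2.17q → q* = 42.5455.
The Pigouvian tax equals MEC at q*: 5.23 + 0.65×42.5455 = 32.8846.

tax = $32.88 per unit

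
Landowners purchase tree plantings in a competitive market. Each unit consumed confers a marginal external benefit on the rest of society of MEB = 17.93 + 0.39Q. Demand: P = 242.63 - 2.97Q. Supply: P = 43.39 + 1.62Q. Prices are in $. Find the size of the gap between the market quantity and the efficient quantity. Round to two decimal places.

8.30 units

Market equilibrium (private): 43.39 + 1.62Q = 242.63 - 2.97Q → Q_m = 43.4074.
Social marginal benefit = demand + MEB = 260.56 - 2.58Q.
Set SMB = MC: 260.56 - 2.58Q = 43.39 + 1.62Q → Q* = 51.7071.
Gap = |43.4074 − 51.7071| = 8.2997.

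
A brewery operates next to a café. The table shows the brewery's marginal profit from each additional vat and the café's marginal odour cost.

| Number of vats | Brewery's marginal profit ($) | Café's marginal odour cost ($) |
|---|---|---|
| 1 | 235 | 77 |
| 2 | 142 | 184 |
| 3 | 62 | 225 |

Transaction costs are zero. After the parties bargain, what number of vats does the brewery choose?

1

Bargaining reaches the level where marginal profit last exceeds marginal odour cost.
That holds through level 1 (235 ≥ 77) but not at 2 (142 < 184).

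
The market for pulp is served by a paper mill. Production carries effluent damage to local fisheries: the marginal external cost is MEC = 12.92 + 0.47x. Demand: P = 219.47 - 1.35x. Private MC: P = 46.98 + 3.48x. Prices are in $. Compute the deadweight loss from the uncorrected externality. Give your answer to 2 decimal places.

Market equilibrium (private): 46.98 + 3.48x = 219.47 - 1.35x → x_m = 35.7122.
Social marginal cost = private MC + MEC = 59.90 + 3.95x.
Set SMC = demand: 59.90 + 3.95x = 219.47 - 1.35x → x* = 30.1075.
The welfare-loss triangle has base |x_m − x*| and height MEC(x_m) (the vertical gap between SMC and demand is zero at x* and MEC at x_m).
DWL = ½ × 5.6047 × 29.7047 = 83.2430.

DWL = $83.24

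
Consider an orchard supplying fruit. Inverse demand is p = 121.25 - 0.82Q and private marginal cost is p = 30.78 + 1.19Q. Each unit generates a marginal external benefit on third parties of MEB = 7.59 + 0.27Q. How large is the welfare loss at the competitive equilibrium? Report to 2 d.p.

Market equilibrium (private): 30.78 + 1.19Q = 121.25 - 0.82Q → Q_m = 45.0100.
Social marginal cost = private MC − MEB = 23.19 + 0.92Q.
Set SMC = demand: 23.19 + 0.92Q = 121.25 - 0.82Q → Q* = 56.3563.
The loss is the area between SMC and demand from Q* to Q_m; with linear curves that's a triangle of height MEB(Q_m).
DWL = ½ × 11.3463 × 19.7427 = 112.0033.

DWL = 112.00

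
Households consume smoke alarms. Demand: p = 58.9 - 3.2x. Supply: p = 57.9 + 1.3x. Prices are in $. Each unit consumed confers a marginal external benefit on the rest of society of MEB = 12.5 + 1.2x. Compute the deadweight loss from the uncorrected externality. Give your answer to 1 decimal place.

DWL = $24.7

Market equilibrium (private): 57.9 + 1.3x = 58.9 - 3.2x → x_m = 0.2222.
Social marginal benefit = demand + MEB = 71.4 - 2.0x.
Set SMB = MC: 71.4 - 2.0x = 57.9 + 1.3x → x* = 4.0909.
Height of the DWL triangle at x_m is SMB(x_m) − MC(x_m) = MEB(x_m) = 12.7667.
DWL = ½ × 3.8687 × 12.7667 = 24.6953.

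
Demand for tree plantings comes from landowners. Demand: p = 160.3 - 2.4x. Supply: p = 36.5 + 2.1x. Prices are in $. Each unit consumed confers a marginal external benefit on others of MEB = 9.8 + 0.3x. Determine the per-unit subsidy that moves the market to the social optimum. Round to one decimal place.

subsidy = $19.3 per unit

Social marginal benefit = demand + MEB = 170.1 - 2.1x.
Set SMB = MC: 170.1 - 2.1x = 36.5 + 2.1x → x* = 31.8095.
The Pigouvian subsidy equals MEB at x*: 9.8 + 0.3×31.8095 = 19.3429.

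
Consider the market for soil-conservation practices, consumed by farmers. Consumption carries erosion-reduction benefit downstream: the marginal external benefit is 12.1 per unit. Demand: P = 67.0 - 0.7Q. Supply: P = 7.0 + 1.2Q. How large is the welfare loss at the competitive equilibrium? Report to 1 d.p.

Market equilibrium (private): 7.0 + 1.2Q = 67.0 - 0.7Q → Q_m = 31.5789.
Social marginal benefit = demand + MEB = 79.1 - 0.7Q.
Set SMB = MC: 79.1 - 0.7Q = 7.0 + 1.2Q → Q* = 37.9474.
The welfare-loss triangle has base |Q_m − Q*| and height MEB(Q_m) (the vertical gap between SMB and MC is zero at Q* and MEB at Q_m).
DWL = ½ × 6.3685 × 12.1000 = 38.5294.

DWL = 38.5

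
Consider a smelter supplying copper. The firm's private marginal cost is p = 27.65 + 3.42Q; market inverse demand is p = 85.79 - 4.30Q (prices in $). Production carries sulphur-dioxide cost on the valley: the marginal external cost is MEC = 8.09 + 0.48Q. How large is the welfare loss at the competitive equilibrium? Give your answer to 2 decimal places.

Market equilibrium (private): 27.65 + 3.42Q = 85.79 - 4.30Q → Q_m = 7.5311.
Social marginal cost = private MC + MEC = 35.74 + 3.90Q.
Set SMC = demand: 35.74 + 3.90Q = 85.79 - 4.30Q → Q* = 6.1037.
The welfare-loss triangle has base |Q_m − Q*| and height MEC(Q_m) (the vertical gap between SMC and demand is zero at Q* and MEC at Q_m).
DWL = ½ × 1.4274 × 11.7049 = 8.3538.

DWL = $8.35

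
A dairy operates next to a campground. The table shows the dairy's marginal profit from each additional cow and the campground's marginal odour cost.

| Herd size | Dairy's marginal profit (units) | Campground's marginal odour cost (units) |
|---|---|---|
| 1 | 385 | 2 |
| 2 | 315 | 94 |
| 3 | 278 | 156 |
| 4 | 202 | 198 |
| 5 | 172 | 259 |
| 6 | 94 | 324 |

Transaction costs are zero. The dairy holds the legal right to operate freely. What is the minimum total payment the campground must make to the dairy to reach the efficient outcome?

266

Left alone the dairy would choose level 6 (marginal profit stays positive).
Efficient level: k* = 4 (marginal profit ≥ marginal odour cost through 4).
The campground must at least cover the dairy's forgone profit from cutting 6→4: 172 + 94 = 266.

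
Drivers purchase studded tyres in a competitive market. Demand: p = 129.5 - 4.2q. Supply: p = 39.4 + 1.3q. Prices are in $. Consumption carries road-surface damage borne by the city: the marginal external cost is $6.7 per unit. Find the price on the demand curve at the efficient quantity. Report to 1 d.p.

Social marginal benefit = demand − MEC = 122.8 - 4.2q.
Set SMB = MC: 122.8 - 4.2q = 39.4 + 1.3q → q* = 15.1636.
Consumer price on the demand curve at q*: 129.5 − 4.2×15.1636 = 65.8129.

P = $65.8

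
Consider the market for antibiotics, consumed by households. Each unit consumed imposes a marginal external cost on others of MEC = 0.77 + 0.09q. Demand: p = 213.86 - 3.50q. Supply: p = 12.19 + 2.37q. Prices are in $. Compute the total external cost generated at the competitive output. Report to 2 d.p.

Market equilibrium (private): 12.19 + 2.37q = 213.86 - 3.50q → q_m = 34.3560.
Total external cost = ∫₀^{q_m} (0.77 + 0.09q) dq = 0.77×34.3560 + ½×0.09×34.3560² = 79.5692.

$79.57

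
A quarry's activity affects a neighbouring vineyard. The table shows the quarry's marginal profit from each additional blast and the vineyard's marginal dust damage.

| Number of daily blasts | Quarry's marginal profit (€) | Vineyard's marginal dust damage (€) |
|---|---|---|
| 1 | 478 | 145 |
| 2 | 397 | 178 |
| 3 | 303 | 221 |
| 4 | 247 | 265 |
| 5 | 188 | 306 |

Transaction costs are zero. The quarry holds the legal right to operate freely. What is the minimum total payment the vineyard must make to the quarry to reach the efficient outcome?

Left alone the quarry would choose level 5 (marginal profit stays positive).
Efficient level: k* = 3 (marginal profit ≥ marginal dust damage through 3).
The vineyard must at least cover the quarry's forgone profit from cutting 5→3: 247 + 188 = 435.

€435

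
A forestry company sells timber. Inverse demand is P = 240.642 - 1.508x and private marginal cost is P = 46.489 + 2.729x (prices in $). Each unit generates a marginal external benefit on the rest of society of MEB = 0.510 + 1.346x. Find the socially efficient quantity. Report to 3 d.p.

x* = 67.334

Social marginal cost = private MC − MEB = 45.979 + 1.383x.
Set SMC = demand: 45.979 + 1.383x = 240.642 - 1.508x → x* = 67.3341.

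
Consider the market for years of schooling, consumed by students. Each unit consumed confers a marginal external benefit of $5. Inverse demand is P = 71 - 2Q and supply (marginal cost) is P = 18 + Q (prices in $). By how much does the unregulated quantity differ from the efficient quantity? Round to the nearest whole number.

Market equilibrium (private): 18 + Q = 71 - 2Q → Q_m = 17.6667.
Social marginal benefit = demand + MEB = 76 - 2Q.
Set SMB = MC: 76 - 2Q = 18 + Q → Q* = 19.3333.
Gap = |17.6667 − 19.3333| = 1.6666.

2 units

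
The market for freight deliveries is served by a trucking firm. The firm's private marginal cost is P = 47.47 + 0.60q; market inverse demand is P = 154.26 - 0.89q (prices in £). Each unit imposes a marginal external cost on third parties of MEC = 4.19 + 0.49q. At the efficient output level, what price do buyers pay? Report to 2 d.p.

P = £108.14

Social marginal cost = private MC + MEC = 51.66 + 1.09q.
Set SMC = demand: 51.66 + 1.09q = 154.26 - 0.89q → q* = 51.8182.
Consumer price on the demand curve at q*: 154.26 − 0.89×51.8182 = 108.1418.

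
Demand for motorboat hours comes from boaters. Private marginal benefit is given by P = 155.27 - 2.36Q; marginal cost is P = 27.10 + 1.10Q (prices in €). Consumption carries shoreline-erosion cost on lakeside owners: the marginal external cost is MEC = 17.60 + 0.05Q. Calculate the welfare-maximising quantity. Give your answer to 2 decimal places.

Social marginal benefit = demand − MEC = 137.67 - 2.41Q.
Set SMB = MC: 137.67 - 2.41Q = 27.10 + 1.10Q → Q* = 31.5014.

Q* = 31.50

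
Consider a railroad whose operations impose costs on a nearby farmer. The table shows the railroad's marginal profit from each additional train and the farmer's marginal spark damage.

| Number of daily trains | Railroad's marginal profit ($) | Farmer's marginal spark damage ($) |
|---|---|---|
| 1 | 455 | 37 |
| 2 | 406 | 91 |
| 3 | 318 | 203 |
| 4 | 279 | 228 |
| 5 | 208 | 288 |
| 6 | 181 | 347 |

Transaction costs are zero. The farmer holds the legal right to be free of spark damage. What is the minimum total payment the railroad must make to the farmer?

Efficient level: marginal profit ≥ marginal spark damage through level 4, so k* = 4.
With the farmer holding the right, the railroad must at least compensate total damage at k*: 37 + 91 + 203 + 228 = 559.

$559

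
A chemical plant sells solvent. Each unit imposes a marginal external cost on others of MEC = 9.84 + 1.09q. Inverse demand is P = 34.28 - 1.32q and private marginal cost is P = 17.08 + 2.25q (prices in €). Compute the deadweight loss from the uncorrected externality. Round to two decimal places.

DWL = €24.44

Market equilibrium (private): 17.08 + 2.25q = 34.28 - 1.32q → q_m = 4.8179.
Social marginal cost = private MC + MEC = 26.92 + 3.34q.
Set SMC = demand: 26.92 + 3.34q = 34.28 - 1.32q → q* = 1.5794.
Between q* and q_m the wedge SMC − demand runs linearly from 0 to MEC(q_m), so the loss is a triangle.
DWL = ½ × 3.2385 × 15.0915 = 24.4369.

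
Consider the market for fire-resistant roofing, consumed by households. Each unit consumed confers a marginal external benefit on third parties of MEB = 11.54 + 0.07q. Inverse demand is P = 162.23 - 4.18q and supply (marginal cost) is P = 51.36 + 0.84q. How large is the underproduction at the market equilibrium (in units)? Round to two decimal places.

2.64 units

Market equilibrium (private): 51.36 + 0.84q = 162.23 - 4.18q → q_m = 22.0857.
Social marginal benefit = demand + MEB = 173.77 - 4.11q.
Set SMB = MC: 173.77 - 4.11q = 51.36 + 0.84q → q* = 24.7293.
Gap = |22.0857 − 24.7293| = 2.6436.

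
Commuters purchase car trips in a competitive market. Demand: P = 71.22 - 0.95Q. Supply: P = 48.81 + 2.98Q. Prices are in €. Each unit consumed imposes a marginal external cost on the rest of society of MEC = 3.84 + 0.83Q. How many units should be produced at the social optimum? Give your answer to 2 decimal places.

Social marginal benefit = demand − MEC = 67.38 - 1.78Q.
Set SMB = MC: 67.38 - 1.78Q = 48.81 + 2.98Q → Q* = 3.9013.

Q* = 3.90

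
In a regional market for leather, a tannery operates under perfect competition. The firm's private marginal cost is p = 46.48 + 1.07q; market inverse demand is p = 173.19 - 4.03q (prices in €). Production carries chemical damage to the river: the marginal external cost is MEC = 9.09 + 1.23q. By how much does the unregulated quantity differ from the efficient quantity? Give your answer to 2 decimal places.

Market equilibrium (private): 46.48 + 1.07q = 173.19 - 4.03q → q_m = 24.8451.
Social marginal cost = private MC + MEC = 55.57 + 2.30q.
Set SMC = demand: 55.57 + 2.30q = 173.19 - 4.03q → q* = 18.5814.
Gap = |24.8451 − 18.5814| = 6.2637.

6.26 units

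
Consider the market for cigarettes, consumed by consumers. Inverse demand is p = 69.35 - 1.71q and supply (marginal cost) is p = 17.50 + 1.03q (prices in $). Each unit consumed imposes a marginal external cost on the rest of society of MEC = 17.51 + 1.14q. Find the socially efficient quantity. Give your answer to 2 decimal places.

q* = 8.85

Social marginal benefit = demand − MEC = 51.84 - 2.85q.
Set SMB = MC: 51.84 - 2.85q = 17.50 + 1.03q → q* = 8.8505.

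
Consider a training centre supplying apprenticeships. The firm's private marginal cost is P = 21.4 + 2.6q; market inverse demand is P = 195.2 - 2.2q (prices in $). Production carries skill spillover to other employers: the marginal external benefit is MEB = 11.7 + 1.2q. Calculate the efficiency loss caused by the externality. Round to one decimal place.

Market equilibrium (private): 21.4 + 2.6q = 195.2 - 2.2q → q_m = 36.2083.
Social marginal cost = private MC − MEB = 9.7 + 1.4q.
Set SMC = demand: 9.7 + 1.4q = 195.2 - 2.2q → q* = 51.5278.
Between q* and q_m the wedge demand − SMC runs linearly from 0 to MEB(q_m), so the loss is a triangle.
DWL = ½ × 15.3195 × 55.1500 = 422.4352.

DWL = $422.4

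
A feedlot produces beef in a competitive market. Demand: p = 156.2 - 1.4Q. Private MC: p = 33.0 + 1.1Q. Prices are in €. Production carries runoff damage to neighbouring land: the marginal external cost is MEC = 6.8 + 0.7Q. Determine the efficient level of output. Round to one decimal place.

Q* = 36.4

Social marginal cost = private MC + MEC = 39.8 + 1.8Q.
Set SMC = demand: 39.8 + 1.8Q = 156.2 - 1.4Q → Q* = 36.3750.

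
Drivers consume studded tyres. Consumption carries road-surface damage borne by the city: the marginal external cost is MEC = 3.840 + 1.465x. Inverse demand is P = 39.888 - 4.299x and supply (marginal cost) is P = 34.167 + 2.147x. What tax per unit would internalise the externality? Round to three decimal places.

tax = 4.188 per unit

Social marginal benefit = demand − MEC = 36.048 - 5.764x.
Set SMB = MC: 36.048 - 5.764x = 34.167 + 2.147x → x* = 0.2378.
The Pigouvian tax equals MEC at x*: 3.840 + 1.465×0.2378 = 4.1884.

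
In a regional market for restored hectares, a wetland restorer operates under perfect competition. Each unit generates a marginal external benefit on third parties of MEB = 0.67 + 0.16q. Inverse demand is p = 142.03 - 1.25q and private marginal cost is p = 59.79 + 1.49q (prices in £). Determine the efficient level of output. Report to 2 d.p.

q* = 32.14

Social marginal cost = private MC − MEB = 59.12 + 1.33q.
Set SMC = demand: 59.12 + 1.33q = 142.03 - 1.25q → q* = 32.1357.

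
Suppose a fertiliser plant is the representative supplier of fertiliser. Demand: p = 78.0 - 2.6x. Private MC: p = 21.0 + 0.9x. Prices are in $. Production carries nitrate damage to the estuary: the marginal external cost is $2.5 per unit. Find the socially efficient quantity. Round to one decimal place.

x* = 15.6

Social marginal cost = private MC + MEC = 23.5 + 0.9x.
Set SMC = demand: 23.5 + 0.9x = 78.0 - 2.6x → x* = 15.5714.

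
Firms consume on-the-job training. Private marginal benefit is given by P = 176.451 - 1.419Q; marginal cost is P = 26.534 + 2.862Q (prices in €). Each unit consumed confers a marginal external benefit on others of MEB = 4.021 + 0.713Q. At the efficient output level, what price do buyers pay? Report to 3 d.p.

P = €115.230

Social marginal benefit = demand + MEB = 180.472 - 0.706Q.
Set SMB = MC: 180.472 - 0.706Q = 26.534 + 2.862Q → Q* = 43.1441.
Consumer price on the demand curve at Q*: 176.451 − 1.419×43.1441 = 115.2295.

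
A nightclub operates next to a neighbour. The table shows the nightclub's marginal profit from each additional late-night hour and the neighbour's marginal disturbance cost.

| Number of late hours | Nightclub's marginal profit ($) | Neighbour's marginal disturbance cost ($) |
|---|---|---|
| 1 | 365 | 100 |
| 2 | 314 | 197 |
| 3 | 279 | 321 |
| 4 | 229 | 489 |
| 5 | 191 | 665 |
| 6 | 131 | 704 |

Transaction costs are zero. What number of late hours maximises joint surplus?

Bargaining reaches the level where marginal profit last exceeds marginal disturbance cost.
That holds through level 2 (314 ≥ 197) but not at 3 (279 < 321).

2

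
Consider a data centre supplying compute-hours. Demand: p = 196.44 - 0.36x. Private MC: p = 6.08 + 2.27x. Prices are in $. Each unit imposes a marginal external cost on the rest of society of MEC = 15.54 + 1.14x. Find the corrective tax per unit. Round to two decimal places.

Social marginal cost = private MC + MEC = 21.62 + 3.41x.
Set SMC = demand: 21.62 + 3.41x = 196.44 - 0.36x → x* = 46.3714.
The Pigouvian tax equals MEC at x*: 15.54 + 1.14×46.3714 = 68.4034.

tax = $68.40 per unit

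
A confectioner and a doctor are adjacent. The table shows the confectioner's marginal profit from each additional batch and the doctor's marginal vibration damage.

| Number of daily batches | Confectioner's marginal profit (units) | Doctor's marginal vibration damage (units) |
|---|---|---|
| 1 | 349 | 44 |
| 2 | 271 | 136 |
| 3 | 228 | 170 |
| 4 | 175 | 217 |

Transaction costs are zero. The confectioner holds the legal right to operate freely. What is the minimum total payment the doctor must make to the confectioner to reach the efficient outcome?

175

Left alone the confectioner would choose level 4 (marginal profit stays positive).
Efficient level: k* = 3 (marginal profit ≥ marginal vibration damage through 3).
The doctor must at least cover the confectioner's forgone profit from cutting 4→3: 175 = 175.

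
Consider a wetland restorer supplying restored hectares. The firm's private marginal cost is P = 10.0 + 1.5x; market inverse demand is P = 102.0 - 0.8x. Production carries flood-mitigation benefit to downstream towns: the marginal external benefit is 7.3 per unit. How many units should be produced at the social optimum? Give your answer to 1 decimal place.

Social marginal cost = private MC − MEB = 2.7 + 1.5x.
Set SMC = demand: 2.7 + 1.5x = 102.0 - 0.8x → x* = 43.1739.

x* = 43.2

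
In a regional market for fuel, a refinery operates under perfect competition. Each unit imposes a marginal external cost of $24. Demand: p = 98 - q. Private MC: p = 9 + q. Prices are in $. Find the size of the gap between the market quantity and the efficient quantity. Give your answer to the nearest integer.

Market equilibrium (private): 9 + q = 98 - q → q_m = 44.5000.
Social marginal cost = private MC + MEC = 33 + q.
Set SMC = demand: 33 + q = 98 - q → q* = 32.5000.
Gap = |44.5000 − 32.5000| = 12.0000.

12 units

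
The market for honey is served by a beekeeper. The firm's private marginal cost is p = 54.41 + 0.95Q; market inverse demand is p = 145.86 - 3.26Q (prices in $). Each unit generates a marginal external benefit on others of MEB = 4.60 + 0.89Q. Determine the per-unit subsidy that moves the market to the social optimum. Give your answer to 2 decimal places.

subsidy = $30.35 per unit

Social marginal cost = private MC − MEB = 49.81 + 0.06Q.
Set SMC = demand: 49.81 + 0.06Q = 145.86 - 3.26Q → Q* = 28.9307.
The Pigouvian subsidy equals MEB at Q*: 4.60 + 0.89×28.9307 = 30.3483.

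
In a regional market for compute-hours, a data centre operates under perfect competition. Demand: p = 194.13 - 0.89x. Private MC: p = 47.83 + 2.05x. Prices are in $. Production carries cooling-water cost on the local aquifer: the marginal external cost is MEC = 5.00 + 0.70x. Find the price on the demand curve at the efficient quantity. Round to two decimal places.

Social marginal cost = private MC + MEC = 52.83 + 2.75x.
Set SMC = demand: 52.83 + 2.75x = 194.13 - 0.89x → x* = 38.8187.
Consumer price on the demand curve at x*: 194.13 − 0.89×38.8187 = 159.5814.

P = $159.58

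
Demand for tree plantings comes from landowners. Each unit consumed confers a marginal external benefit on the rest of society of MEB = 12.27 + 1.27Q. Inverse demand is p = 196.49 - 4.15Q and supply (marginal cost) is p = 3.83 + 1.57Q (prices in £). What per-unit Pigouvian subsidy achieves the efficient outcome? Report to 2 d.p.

subsidy = £70.76 per unit

Social marginal benefit = demand + MEB = 208.76 - 2.88Q.
Set SMB = MC: 208.76 - 2.88Q = 3.83 + 1.57Q → Q* = 46.0517.
The Pigouvian subsidy equals MEB at Q*: 12.27 + 1.27×46.0517 = 70.7557.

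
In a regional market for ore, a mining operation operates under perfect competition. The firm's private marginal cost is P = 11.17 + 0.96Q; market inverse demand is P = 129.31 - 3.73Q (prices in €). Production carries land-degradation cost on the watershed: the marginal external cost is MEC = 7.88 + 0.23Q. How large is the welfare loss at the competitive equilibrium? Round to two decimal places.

Market equilibrium (private): 11.17 + 0.96Q = 129.31 - 3.73Q → Q_m = 25.1898.
Social marginal cost = private MC + MEC = 19.05 + 1.19Q.
Set SMC = demand: 19.05 + 1.19Q = 129.31 - 3.73Q → Q* = 22.4106.
Between Q* and Q_m the wedge SMC − demand runs linearly from 0 to MEC(Q_m), so the loss is a triangle.
DWL = ½ × 2.7792 × 13.6736 = 19.0008.

DWL = €19.00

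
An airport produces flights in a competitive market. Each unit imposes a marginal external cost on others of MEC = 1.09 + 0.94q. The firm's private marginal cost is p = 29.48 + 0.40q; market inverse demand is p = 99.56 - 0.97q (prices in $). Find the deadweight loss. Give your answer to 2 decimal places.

Market equilibrium (private): 29.48 + 0.40q = 99.56 - 0.97q → q_m = 51.1533.
Social marginal cost = private MC + MEC = 30.57 + 1.34q.
Set SMC = demand: 30.57 + 1.34q = 99.56 - 0.97q → q* = 29.8658.
Between q* and q_m the wedge SMC − demand runs linearly from 0 to MEC(q_m), so the loss is a triangle.
DWL = ½ × 21.2875 × 49.1741 = 523.3968.

DWL = $523.40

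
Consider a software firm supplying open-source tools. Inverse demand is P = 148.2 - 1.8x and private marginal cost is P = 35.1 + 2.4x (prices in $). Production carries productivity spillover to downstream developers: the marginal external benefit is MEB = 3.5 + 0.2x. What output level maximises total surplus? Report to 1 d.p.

x* = 29.2

Social marginal cost = private MC − MEB = 31.6 + 2.2x.
Set SMC = demand: 31.6 + 2.2x = 148.2 - 1.8x → x* = 29.1500.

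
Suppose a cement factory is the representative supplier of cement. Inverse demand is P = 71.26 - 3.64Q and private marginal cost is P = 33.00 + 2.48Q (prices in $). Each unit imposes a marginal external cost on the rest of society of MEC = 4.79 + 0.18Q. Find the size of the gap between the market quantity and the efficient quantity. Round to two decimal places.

0.94 units

Market equilibrium (private): 33.00 + 2.48Q = 71.26 - 3.64Q → Q_m = 6.2516.
Social marginal cost = private MC + MEC = 37.79 + 2.66Q.
Set SMC = demand: 37.79 + 2.66Q = 71.26 - 3.64Q → Q* = 5.3127.
Gap = |6.2516 − 5.3127| = 0.9389.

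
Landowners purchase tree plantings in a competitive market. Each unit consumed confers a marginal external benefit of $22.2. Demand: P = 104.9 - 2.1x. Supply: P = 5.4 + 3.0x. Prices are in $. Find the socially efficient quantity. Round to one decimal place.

Social marginal benefit = demand + MEB = 127.1 - 2.1x.
Set SMB = MC: 127.1 - 2.1x = 5.4 + 3.0x → x* = 23.8627.

x* = 23.9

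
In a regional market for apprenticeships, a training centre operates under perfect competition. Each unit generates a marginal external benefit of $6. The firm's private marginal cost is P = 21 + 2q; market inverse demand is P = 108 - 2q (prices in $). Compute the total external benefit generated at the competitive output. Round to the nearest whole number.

$131

Market equilibrium (private): 21 + 2q = 108 - 2q → q_m = 21.7500.
Total external benefit = MEB × q_m = 6 × 21.7500 = 130.5000.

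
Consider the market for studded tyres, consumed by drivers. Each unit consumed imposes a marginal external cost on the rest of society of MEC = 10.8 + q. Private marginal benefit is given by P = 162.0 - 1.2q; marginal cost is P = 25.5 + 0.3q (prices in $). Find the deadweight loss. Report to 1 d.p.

DWL = $2072.6

Market equilibrium (private): 25.5 + 0.3q = 162.0 - 1.2q → q_m = 91.0000.
Social marginal benefit = demand − MEC = 151.2 - 2.2q.
Set SMB = MC: 151.2 - 2.2q = 25.5 + 0.3q → q* = 50.2800.
Between q* and q_m the wedge MC − SMB runs linearly from 0 to MEC(q_m), so the loss is a triangle.
DWL = ½ × 40.7200 × 101.8000 = 2072.6480.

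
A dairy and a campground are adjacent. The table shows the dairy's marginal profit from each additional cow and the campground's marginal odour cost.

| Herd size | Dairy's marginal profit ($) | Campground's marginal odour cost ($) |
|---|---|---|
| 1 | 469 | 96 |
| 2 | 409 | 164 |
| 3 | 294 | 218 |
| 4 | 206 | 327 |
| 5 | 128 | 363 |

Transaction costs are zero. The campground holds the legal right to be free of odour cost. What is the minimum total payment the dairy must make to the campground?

$478

Efficient level: marginal profit ≥ marginal odour cost through level 3, so k* = 3.
With the campground holding the right, the dairy must at least compensate total damage at k*: 96 + 164 + 218 = 478.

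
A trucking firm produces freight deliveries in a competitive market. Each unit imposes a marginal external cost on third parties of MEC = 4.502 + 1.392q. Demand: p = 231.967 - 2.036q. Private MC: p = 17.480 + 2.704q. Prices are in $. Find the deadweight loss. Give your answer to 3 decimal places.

Market equilibrium (private): 17.480 + 2.704q = 231.967 - 2.036q → q_m = 45.2504.
Social marginal cost = private MC + MEC = 21.982 + 4.096q.
Set SMC = demand: 21.982 + 4.096q = 231.967 - 2.036q → q* = 34.2441.
Between q* and q_m the wedge SMC − demand runs linearly from 0 to MEC(q_m), so the loss is a triangle.
DWL = ½ × 11.0063 × 67.4906 = 371.4109.

DWL = $371.411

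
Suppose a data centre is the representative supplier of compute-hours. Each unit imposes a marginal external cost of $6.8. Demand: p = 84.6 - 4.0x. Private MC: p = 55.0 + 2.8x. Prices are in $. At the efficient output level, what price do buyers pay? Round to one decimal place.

P = $71.2

Social marginal cost = private MC + MEC = 61.8 + 2.8x.
Set SMC = demand: 61.8 + 2.8x = 84.6 - 4.0x → x* = 3.3529.
Consumer price on the demand curve at x*: 84.6 − 4.0×3.3529 = 71.1884.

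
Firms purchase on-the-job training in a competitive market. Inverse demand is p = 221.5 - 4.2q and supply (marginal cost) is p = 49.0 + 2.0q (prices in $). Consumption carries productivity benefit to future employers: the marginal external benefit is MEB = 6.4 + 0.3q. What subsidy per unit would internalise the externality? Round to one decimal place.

Social marginal benefit = demand + MEB = 227.9 - 3.9q.
Set SMB = MC: 227.9 - 3.9q = 49.0 + 2.0q → q* = 30.3220.
The Pigouvian subsidy equals MEB at q*: 6.4 + 0.3×30.3220 = 15.4966.

subsidy = $15.5 per unit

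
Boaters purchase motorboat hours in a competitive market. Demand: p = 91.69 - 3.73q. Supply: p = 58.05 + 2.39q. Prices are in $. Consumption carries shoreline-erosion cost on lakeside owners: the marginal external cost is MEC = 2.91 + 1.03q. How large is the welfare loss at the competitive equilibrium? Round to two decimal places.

DWL = $5.14

Market equilibrium (private): 58.05 + 2.39q = 91.69 - 3.73q → q_m = 5.4967.
Social marginal benefit = demand − MEC = 88.78 - 4.76q.
Set SMB = MC: 88.78 - 4.76q = 58.05 + 2.39q → q* = 4.2979.
Height of the DWL triangle at q_m is MC(q_m) − SMB(q_m) = MEC(q_m) = 8.5716.
DWL = ½ × 1.1988 × 8.5716 = 5.1378.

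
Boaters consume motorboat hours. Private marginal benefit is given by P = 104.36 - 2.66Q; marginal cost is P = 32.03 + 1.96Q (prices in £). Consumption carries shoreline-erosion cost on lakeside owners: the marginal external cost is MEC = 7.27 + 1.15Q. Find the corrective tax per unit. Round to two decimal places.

Social marginal benefit = demand − MEC = 97.09 - 3.81Q.
Set SMB = MC: 97.09 - 3.81Q = 32.03 + 1.96Q → Q* = 11.2756.
The Pigouvian tax equals MEC at Q*: 7.27 + 1.15×11.2756 = 20.2369.

tax = £20.24 per unit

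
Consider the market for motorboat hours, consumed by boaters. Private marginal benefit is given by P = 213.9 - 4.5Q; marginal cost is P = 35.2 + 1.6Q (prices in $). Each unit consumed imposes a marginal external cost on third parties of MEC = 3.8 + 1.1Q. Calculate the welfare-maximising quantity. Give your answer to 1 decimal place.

Social marginal benefit = demand − MEC = 210.1 - 5.6Q.
Set SMB = MC: 210.1 - 5.6Q = 35.2 + 1.6Q → Q* = 24.2917.

Q* = 24.3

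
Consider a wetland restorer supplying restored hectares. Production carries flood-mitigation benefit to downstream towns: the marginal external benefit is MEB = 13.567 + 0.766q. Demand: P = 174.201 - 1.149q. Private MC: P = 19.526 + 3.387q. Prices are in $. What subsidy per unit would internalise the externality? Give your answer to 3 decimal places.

Social marginal cost = private MC − MEB = 5.959 + 2.621q.
Set SMC = demand: 5.959 + 2.621q = 174.201 - 1.149q → q* = 44.6265.
The Pigouvian subsidy equals MEB at q*: 13.567 + 0.766×44.6265 = 47.7509.

subsidy = $47.751 per unit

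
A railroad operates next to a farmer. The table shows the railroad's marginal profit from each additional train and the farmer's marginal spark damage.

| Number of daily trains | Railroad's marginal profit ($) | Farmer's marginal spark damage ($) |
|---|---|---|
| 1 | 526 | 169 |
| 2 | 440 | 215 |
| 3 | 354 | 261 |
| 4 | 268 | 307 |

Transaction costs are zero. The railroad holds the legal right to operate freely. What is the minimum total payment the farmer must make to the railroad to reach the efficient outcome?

$268

Left alone the railroad would choose level 4 (marginal profit stays positive).
Efficient level: k* = 3 (marginal profit ≥ marginal spark damage through 3).
The farmer must at least cover the railroad's forgone profit from cutting 4→3: 268 = 268.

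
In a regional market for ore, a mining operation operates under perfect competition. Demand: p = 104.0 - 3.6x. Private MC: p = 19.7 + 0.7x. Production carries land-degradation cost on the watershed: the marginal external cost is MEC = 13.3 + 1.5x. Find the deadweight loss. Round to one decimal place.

DWL = 157.2

Market equilibrium (private): 19.7 + 0.7x = 104.0 - 3.6x → x_m = 19.6047.
Social marginal cost = private MC + MEC = 33.0 + 2.2x.
Set SMC = demand: 33.0 + 2.2x = 104.0 - 3.6x → x* = 12.2414.
Between x* and x_m the wedge SMC − demand runs linearly from 0 to MEC(x_m), so the loss is a triangle.
DWL = ½ × 7.3633 × 42.7070 = 157.2322.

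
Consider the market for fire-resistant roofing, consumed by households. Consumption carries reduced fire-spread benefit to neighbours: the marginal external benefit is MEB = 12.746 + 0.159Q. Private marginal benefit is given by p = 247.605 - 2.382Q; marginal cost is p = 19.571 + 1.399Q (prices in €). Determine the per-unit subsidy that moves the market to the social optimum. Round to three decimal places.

subsidy = €23.316 per unit

Social marginal benefit = demand + MEB = 260.351 - 2.223Q.
Set SMB = MC: 260.351 - 2.223Q = 19.571 + 1.399Q → Q* = 66.4771.
The Pigouvian subsidy equals MEB at Q*: 12.746 + 0.159×66.4771 = 23.3159.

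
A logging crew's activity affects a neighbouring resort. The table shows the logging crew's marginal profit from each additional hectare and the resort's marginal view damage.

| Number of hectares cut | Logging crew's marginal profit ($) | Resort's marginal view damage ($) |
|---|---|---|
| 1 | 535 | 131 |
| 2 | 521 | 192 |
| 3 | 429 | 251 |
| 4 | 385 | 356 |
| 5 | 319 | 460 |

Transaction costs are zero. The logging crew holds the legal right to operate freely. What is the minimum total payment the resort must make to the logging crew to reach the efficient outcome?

$319

Left alone the logging crew would choose level 5 (marginal profit stays positive).
Efficient level: k* = 4 (marginal profit ≥ marginal view damage through 4).
The resort must at least cover the logging crew's forgone profit from cutting 5→4: 319 = 319.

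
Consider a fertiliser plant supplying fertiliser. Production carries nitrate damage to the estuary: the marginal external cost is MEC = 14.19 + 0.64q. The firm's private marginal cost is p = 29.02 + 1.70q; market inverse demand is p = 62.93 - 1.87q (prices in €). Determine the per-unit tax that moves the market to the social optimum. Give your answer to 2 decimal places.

Social marginal cost = private MC + MEC = 43.21 + 2.34q.
Set SMC = demand: 43.21 + 2.34q = 62.93 - 1.87q → q* = 4.6841.
The Pigouvian tax equals MEC at q*: 14.19 + 0.64×4.6841 = 17.1878.

tax = €17.19 per unit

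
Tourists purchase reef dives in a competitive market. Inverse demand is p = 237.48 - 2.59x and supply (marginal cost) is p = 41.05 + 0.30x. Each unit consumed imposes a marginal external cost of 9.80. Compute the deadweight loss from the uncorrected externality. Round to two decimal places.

DWL = 16.62

Market equilibrium (private): 41.05 + 0.30x = 237.48 - 2.59x → x_m = 67.9689.
Social marginal benefit = demand − MEC = 227.68 - 2.59x.
Set SMB = MC: 227.68 - 2.59x = 41.05 + 0.30x → x* = 64.5779.
The loss is the area between SMB and MC from x* to x_m; with linear curves that's a triangle of height MEC(x_m).
DWL = ½ × 3.3910 × 9.8000 = 16.6159.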